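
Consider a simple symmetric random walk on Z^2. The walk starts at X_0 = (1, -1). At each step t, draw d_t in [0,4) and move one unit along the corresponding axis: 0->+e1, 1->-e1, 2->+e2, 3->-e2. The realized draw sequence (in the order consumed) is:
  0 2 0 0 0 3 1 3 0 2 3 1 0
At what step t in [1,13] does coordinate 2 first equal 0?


2

t=0: X=(1, -1), d=0 → +e1, X_1=(2, -1)
t=1: X=(2, -1), d=2 → +e2, X_2=(2, 0)
t=2: X=(2, 0), d=0 → +e1, X_3=(3, 0)
t=3: X=(3, 0), d=0 → +e1, X_4=(4, 0)
t=4: X=(4, 0), d=0 → +e1, X_5=(5, 0)
t=5: X=(5, 0), d=3 → -e2, X_6=(5, -1)
t=6: X=(5, -1), d=1 → -e1, X_7=(4, -1)
t=7: X=(4, -1), d=3 → -e2, X_8=(4, -2)
t=8: X=(4, -2), d=0 → +e1, X_9=(5, -2)
t=9: X=(5, -2), d=2 → +e2, X_10=(5, -1)
t=10: X=(5, -1), d=3 → -e2, X_11=(5, -2)
t=11: X=(5, -2), d=1 → -e1, X_12=(4, -2)
t=12: X=(4, -2), d=0 → +e1, X_13=(5, -2)


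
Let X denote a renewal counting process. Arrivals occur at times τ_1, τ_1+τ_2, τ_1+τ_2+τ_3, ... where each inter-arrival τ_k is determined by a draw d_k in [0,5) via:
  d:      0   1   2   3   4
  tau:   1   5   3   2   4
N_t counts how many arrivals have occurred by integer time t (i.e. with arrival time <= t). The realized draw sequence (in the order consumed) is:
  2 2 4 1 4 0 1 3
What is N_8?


2

draw d_1=2: τ_1=3, arrival time A_1=3
draw d_2=2: τ_2=3, arrival time A_2=6
draw d_3=4: τ_3=4, arrival time A_3=10
draw d_4=1: τ_4=5, arrival time A_4=15
draw d_5=4: τ_5=4, arrival time A_5=19
draw d_6=0: τ_6=1, arrival time A_6=20
draw d_7=1: τ_7=5, arrival time A_7=25
draw d_8=3: τ_8=2, arrival time A_8=27
N_t over t=0..8: 0:0 1:0 2:0 3:1 4:1 5:1 6:2 7:2 8:2


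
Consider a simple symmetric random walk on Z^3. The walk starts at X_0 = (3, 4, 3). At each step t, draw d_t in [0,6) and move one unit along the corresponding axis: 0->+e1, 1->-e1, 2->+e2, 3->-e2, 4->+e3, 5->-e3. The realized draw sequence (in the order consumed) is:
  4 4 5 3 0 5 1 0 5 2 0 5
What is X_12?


(5, 4, 1)

t=0: X=(3, 4, 3), d=4 → +e3, X_1=(3, 4, 4)
t=1: X=(3, 4, 4), d=4 → +e3, X_2=(3, 4, 5)
t=2: X=(3, 4, 5), d=5 → -e3, X_3=(3, 4, 4)
t=3: X=(3, 4, 4), d=3 → -e2, X_4=(3, 3, 4)
t=4: X=(3, 3, 4), d=0 → +e1, X_5=(4, 3, 4)
t=5: X=(4, 3, 4), d=5 → -e3, X_6=(4, 3, 3)
t=6: X=(4, 3, 3), d=1 → -e1, X_7=(3, 3, 3)
t=7: X=(3, 3, 3), d=0 → +e1, X_8=(4, 3, 3)
t=8: X=(4, 3, 3), d=5 → -e3, X_9=(4, 3, 2)
t=9: X=(4, 3, 2), d=2 → +e2, X_10=(4, 4, 2)
t=10: X=(4, 4, 2), d=0 → +e1, X_11=(5, 4, 2)
t=11: X=(5, 4, 2), d=5 → -e3, X_12=(5, 4, 1)


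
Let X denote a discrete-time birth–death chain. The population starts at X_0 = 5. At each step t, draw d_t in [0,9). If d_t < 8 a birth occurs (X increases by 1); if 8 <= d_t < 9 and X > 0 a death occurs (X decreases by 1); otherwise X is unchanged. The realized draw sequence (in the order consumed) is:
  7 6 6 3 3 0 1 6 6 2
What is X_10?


t=0: X=5, d=7 → birth, X_1=6
t=1: X=6, d=6 → birth, X_2=7
t=2: X=7, d=6 → birth, X_3=8
t=3: X=8, d=3 → birth, X_4=9
t=4: X=9, d=3 → birth, X_5=10
t=5: X=10, d=0 → birth, X_6=11
t=6: X=11, d=1 → birth, X_7=12
t=7: X=12, d=6 → birth, X_8=13
t=8: X=13, d=6 → birth, X_9=14
t=9: X=14, d=2 → birth, X_10=15

15


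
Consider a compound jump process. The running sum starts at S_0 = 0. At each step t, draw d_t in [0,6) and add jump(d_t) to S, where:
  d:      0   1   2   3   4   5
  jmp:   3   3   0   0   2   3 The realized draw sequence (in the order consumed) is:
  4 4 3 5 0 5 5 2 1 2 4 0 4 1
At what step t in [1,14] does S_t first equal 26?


t=0: S=0, d=4, jump=2, S_1=2
t=1: S=2, d=4, jump=2, S_2=4
t=2: S=4, d=3, jump=0, S_3=4
t=3: S=4, d=5, jump=3, S_4=7
t=4: S=7, d=0, jump=3, S_5=10
t=5: S=10, d=5, jump=3, S_6=13
t=6: S=13, d=5, jump=3, S_7=16
t=7: S=16, d=2, jump=0, S_8=16
t=8: S=16, d=1, jump=3, S_9=19
t=9: S=19, d=2, jump=0, S_10=19
t=10: S=19, d=4, jump=2, S_11=21
t=11: S=21, d=0, jump=3, S_12=24
t=12: S=24, d=4, jump=2, S_13=26
t=13: S=26, d=1, jump=3, S_14=29

13


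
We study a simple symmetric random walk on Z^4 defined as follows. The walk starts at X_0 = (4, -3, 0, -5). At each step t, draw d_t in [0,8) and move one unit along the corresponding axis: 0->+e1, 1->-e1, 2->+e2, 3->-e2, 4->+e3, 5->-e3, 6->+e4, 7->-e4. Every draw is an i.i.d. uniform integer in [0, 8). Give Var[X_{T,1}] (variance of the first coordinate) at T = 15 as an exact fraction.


Outcome values over d=0..7: [1, -1, 0, 0, 0, 0, 0, 0]
Σy = 0, Σy² = 2, M = 8
μ = 0/8 = 0,  σ² = 2/8 − (0)² = 1/4
Independent increments: Var[X_15] = 15·σ² = 15·(1/4) = 15/4

15/4


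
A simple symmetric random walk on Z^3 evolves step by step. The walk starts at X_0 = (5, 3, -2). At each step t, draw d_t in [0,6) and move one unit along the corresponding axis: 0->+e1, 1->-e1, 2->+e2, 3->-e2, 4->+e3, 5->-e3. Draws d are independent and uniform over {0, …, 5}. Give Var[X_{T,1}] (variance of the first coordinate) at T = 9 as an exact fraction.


Outcome values over d=0..5: [1, -1, 0, 0, 0, 0]
Σy = 0, Σy² = 2, M = 6
μ = 0/6 = 0,  σ² = 2/6 − (0)² = 1/3
Independent increments: Var[X_9] = 9·σ² = 9·(1/3) = 3

3


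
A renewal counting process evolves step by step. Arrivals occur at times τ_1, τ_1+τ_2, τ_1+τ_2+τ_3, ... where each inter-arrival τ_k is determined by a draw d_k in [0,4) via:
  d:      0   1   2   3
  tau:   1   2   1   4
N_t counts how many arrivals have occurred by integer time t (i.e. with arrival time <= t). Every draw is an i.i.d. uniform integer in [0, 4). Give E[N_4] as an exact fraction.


31/16

Inter-arrival values over d=0..3: [1, 2, 1, 4]
Each d has probability 1/4, so the pmf of τ is: f(1) = 1/2, f(2) = 1/4, f(4) = 1/4
Renewal equation for m(n) = E[N_n]: condition on τ_1 = k (if k <= n, one arrival plus a fresh copy on the remaining n−k steps): m(n) = F(n) + Σ_{k<=n} f(k)·m(n−k), where F(n) = P(τ <= n) and m(0) = 0
m(1) = F(1) = 1/2
m(2) = F(2) + f(1)·m(1) = 3/4 + 1/2·1/2 = 1
m(3) = F(3) + f(1)·m(2) + f(2)·m(1) = 3/4 + 1/2·1 + 1/4·1/2 = 11/8
m(4) = F(4) + f(1)·m(3) + f(2)·m(2) = 1 + 1/2·11/8 + 1/4·1 = 31/16
E[N_4] = m(4) = 31/16


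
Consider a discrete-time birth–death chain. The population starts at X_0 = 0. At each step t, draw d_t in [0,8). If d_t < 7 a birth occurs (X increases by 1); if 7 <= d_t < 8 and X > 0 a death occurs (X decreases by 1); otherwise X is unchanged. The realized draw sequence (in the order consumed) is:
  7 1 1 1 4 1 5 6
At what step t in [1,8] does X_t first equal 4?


5

t=0: X=0, d=7 → hold, X_1=0
t=1: X=0, d=1 → birth, X_2=1
t=2: X=1, d=1 → birth, X_3=2
t=3: X=2, d=1 → birth, X_4=3
t=4: X=3, d=4 → birth, X_5=4
t=5: X=4, d=1 → birth, X_6=5
t=6: X=5, d=5 → birth, X_7=6
t=7: X=6, d=6 → birth, X_8=7


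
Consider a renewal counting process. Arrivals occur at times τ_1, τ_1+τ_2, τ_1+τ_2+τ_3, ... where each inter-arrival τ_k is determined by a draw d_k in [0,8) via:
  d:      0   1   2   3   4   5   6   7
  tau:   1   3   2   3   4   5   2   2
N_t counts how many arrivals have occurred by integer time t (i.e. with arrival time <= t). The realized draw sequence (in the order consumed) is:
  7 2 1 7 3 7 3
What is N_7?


draw d_1=7: τ_1=2, arrival time A_1=2
draw d_2=2: τ_2=2, arrival time A_2=4
draw d_3=1: τ_3=3, arrival time A_3=7
draw d_4=7: τ_4=2, arrival time A_4=9
draw d_5=3: τ_5=3, arrival time A_5=12
draw d_6=7: τ_6=2, arrival time A_6=14
draw d_7=3: τ_7=3, arrival time A_7=17
N_t over t=0..7: 0:0 1:0 2:1 3:1 4:2 5:2 6:2 7:3

3


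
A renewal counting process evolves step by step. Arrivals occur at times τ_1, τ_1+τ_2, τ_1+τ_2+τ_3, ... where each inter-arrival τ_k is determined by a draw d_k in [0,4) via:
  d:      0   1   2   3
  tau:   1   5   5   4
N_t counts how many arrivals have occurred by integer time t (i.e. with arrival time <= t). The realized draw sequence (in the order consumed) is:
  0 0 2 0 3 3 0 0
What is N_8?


draw d_1=0: τ_1=1, arrival time A_1=1
draw d_2=0: τ_2=1, arrival time A_2=2
draw d_3=2: τ_3=5, arrival time A_3=7
draw d_4=0: τ_4=1, arrival time A_4=8
draw d_5=3: τ_5=4, arrival time A_5=12
draw d_6=3: τ_6=4, arrival time A_6=16
draw d_7=0: τ_7=1, arrival time A_7=17
draw d_8=0: τ_8=1, arrival time A_8=18
N_t over t=0..8: 0:0 1:1 2:2 3:2 4:2 5:2 6:2 7:3 8:4

4


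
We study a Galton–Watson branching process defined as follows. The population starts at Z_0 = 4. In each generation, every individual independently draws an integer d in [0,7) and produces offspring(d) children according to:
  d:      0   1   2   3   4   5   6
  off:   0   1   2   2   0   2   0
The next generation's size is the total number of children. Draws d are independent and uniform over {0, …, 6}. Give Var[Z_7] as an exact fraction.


24

Outcome values over d=0..6: [0, 1, 2, 2, 0, 2, 0]
Σy = 7, Σy² = 13, M = 7
μ = 7/7 = 1,  σ² = 13/7 − (1)² = 6/7
V_0 = 0, E_0 = 4
V_1 = 6/7·E_0 + (1)²·V_0 = 24/7;  E_1 = 4
V_2 = 6/7·E_1 + (1)²·V_1 = 48/7;  E_2 = 4
V_3 = 6/7·E_2 + (1)²·V_2 = 72/7;  E_3 = 4
V_4 = 6/7·E_3 + (1)²·V_3 = 96/7;  E_4 = 4
V_5 = 6/7·E_4 + (1)²·V_4 = 120/7;  E_5 = 4
V_6 = 6/7·E_5 + (1)²·V_5 = 144/7;  E_6 = 4
V_7 = 6/7·E_6 + (1)²·V_6 = 24;  E_7 = 4


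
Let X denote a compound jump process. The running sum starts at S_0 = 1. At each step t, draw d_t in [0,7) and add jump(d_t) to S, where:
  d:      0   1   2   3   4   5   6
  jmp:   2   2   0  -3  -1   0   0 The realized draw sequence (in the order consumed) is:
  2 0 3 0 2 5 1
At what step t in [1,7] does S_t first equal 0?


t=0: S=1, d=2, jump=0, S_1=1
t=1: S=1, d=0, jump=2, S_2=3
t=2: S=3, d=3, jump=-3, S_3=0
t=3: S=0, d=0, jump=2, S_4=2
t=4: S=2, d=2, jump=0, S_5=2
t=5: S=2, d=5, jump=0, S_6=2
t=6: S=2, d=1, jump=2, S_7=4

3


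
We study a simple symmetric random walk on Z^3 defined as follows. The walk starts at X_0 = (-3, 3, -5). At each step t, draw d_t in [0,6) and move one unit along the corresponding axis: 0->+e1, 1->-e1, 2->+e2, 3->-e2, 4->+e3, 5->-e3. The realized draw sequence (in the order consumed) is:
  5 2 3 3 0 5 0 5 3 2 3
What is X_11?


(-1, 1, -8)

t=0: X=(-3, 3, -5), d=5 → -e3, X_1=(-3, 3, -6)
t=1: X=(-3, 3, -6), d=2 → +e2, X_2=(-3, 4, -6)
t=2: X=(-3, 4, -6), d=3 → -e2, X_3=(-3, 3, -6)
t=3: X=(-3, 3, -6), d=3 → -e2, X_4=(-3, 2, -6)
t=4: X=(-3, 2, -6), d=0 → +e1, X_5=(-2, 2, -6)
t=5: X=(-2, 2, -6), d=5 → -e3, X_6=(-2, 2, -7)
t=6: X=(-2, 2, -7), d=0 → +e1, X_7=(-1, 2, -7)
t=7: X=(-1, 2, -7), d=5 → -e3, X_8=(-1, 2, -8)
t=8: X=(-1, 2, -8), d=3 → -e2, X_9=(-1, 1, -8)
t=9: X=(-1, 1, -8), d=2 → +e2, X_10=(-1, 2, -8)
t=10: X=(-1, 2, -8), d=3 → -e2, X_11=(-1, 1, -8)


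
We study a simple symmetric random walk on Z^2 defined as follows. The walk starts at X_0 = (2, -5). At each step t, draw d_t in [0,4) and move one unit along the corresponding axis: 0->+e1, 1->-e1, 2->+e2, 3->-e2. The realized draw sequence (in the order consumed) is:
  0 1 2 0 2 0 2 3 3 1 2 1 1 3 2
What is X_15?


(1, -3)

t=0: X=(2, -5), d=0 → +e1, X_1=(3, -5)
t=1: X=(3, -5), d=1 → -e1, X_2=(2, -5)
t=2: X=(2, -5), d=2 → +e2, X_3=(2, -4)
t=3: X=(2, -4), d=0 → +e1, X_4=(3, -4)
t=4: X=(3, -4), d=2 → +e2, X_5=(3, -3)
t=5: X=(3, -3), d=0 → +e1, X_6=(4, -3)
t=6: X=(4, -3), d=2 → +e2, X_7=(4, -2)
t=7: X=(4, -2), d=3 → -e2, X_8=(4, -3)
t=8: X=(4, -3), d=3 → -e2, X_9=(4, -4)
t=9: X=(4, -4), d=1 → -e1, X_10=(3, -4)
t=10: X=(3, -4), d=2 → +e2, X_11=(3, -3)
t=11: X=(3, -3), d=1 → -e1, X_12=(2, -3)
t=12: X=(2, -3), d=1 → -e1, X_13=(1, -3)
t=13: X=(1, -3), d=3 → -e2, X_14=(1, -4)
t=14: X=(1, -4), d=2 → +e2, X_15=(1, -3)


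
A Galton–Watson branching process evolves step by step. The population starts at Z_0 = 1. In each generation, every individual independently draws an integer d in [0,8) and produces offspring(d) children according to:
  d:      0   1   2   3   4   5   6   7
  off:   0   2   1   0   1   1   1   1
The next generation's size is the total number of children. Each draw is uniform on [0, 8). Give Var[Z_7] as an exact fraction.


Outcome values over d=0..7: [0, 2, 1, 0, 1, 1, 1, 1]
Σy = 7, Σy² = 9, M = 8
μ = 7/8 = 7/8,  σ² = 9/8 − (7/8)² = 23/64
V_0 = 0, E_0 = 1
V_1 = 23/64·E_0 + (7/8)²·V_0 = 23/64;  E_1 = 7/8
V_2 = 23/64·E_1 + (7/8)²·V_1 = 2415/4096;  E_2 = 49/64
V_3 = 23/64·E_2 + (7/8)²·V_2 = 190463/262144;  E_3 = 343/512
V_4 = 23/64·E_3 + (7/8)²·V_3 = 13371855/16777216;  E_4 = 2401/4096
V_5 = 23/64·E_4 + (7/8)²·V_4 = 881414303/1073741824;  E_5 = 16807/32768
V_6 = 23/64·E_5 + (7/8)²·V_5 = 55856131695/68719476736;  E_6 = 117649/262144
V_7 = 23/64·E_6 + (7/8)²·V_6 = 3446292980543/4398046511104;  E_7 = 823543/2097152

3446292980543/4398046511104


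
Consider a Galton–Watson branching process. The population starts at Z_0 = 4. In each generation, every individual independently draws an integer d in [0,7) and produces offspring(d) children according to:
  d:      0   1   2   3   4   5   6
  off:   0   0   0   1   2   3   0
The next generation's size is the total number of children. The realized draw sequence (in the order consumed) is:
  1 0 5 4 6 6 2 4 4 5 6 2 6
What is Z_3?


gen 0: Z_0=4, draws=[1, 0, 5, 4], offspring=[0, 0, 3, 2], Z_1=5
gen 1: Z_1=5, draws=[6, 6, 2, 4, 4], offspring=[0, 0, 0, 2, 2], Z_2=4
gen 2: Z_2=4, draws=[5, 6, 2, 6], offspring=[3, 0, 0, 0], Z_3=3

3


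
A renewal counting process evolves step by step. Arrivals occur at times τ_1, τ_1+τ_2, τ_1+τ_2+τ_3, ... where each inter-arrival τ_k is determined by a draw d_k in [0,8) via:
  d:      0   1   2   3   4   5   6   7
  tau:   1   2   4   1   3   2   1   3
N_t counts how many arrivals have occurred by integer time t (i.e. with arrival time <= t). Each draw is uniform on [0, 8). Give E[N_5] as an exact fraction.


72443/32768

Inter-arrival values over d=0..7: [1, 2, 4, 1, 3, 2, 1, 3]
Each d has probability 1/8, so the pmf of τ is: f(1) = 3/8, f(2) = 1/4, f(3) = 1/4, f(4) = 1/8
Renewal equation for m(n) = E[N_n]: condition on τ_1 = k (if k <= n, one arrival plus a fresh copy on the remaining n−k steps): m(n) = F(n) + Σ_{k<=n} f(k)·m(n−k), where F(n) = P(τ <= n) and m(0) = 0
m(1) = F(1) = 3/8
m(2) = F(2) + f(1)·m(1) = 5/8 + 3/8·3/8 = 49/64
m(3) = F(3) + f(1)·m(2) + f(2)·m(1) = 7/8 + 3/8·49/64 + 1/4·3/8 = 643/512
m(4) = F(4) + f(1)·m(3) + f(2)·m(2) + f(3)·m(1) = 1 + 3/8·643/512 + 1/4·49/64 + 1/4·3/8 = 7193/4096
m(5) = F(5) + f(1)·m(4) + f(2)·m(3) + f(3)·m(2) + f(4)·m(1) = 1 + 3/8·7193/4096 + 1/4·643/512 + 1/4·49/64 + 1/8·3/8 = 72443/32768
E[N_5] = m(5) = 72443/32768


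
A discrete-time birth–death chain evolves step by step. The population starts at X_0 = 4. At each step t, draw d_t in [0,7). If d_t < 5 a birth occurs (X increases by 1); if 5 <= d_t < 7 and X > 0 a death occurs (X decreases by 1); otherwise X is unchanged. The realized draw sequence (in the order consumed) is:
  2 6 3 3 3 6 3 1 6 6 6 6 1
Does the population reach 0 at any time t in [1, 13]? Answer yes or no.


no

t=0: X=4, d=2 → birth, X_1=5
t=1: X=5, d=6 → death, X_2=4
t=2: X=4, d=3 → birth, X_3=5
t=3: X=5, d=3 → birth, X_4=6
t=4: X=6, d=3 → birth, X_5=7
t=5: X=7, d=6 → death, X_6=6
t=6: X=6, d=3 → birth, X_7=7
t=7: X=7, d=1 → birth, X_8=8
t=8: X=8, d=6 → death, X_9=7
t=9: X=7, d=6 → death, X_10=6
t=10: X=6, d=6 → death, X_11=5
t=11: X=5, d=6 → death, X_12=4
t=12: X=4, d=1 → birth, X_13=5


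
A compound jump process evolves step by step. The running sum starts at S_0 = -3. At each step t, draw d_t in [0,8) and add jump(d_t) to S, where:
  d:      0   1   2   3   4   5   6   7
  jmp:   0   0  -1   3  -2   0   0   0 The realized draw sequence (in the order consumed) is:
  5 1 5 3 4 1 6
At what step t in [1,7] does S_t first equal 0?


t=0: S=-3, d=5, jump=0, S_1=-3
t=1: S=-3, d=1, jump=0, S_2=-3
t=2: S=-3, d=5, jump=0, S_3=-3
t=3: S=-3, d=3, jump=3, S_4=0
t=4: S=0, d=4, jump=-2, S_5=-2
t=5: S=-2, d=1, jump=0, S_6=-2
t=6: S=-2, d=6, jump=0, S_7=-2

4


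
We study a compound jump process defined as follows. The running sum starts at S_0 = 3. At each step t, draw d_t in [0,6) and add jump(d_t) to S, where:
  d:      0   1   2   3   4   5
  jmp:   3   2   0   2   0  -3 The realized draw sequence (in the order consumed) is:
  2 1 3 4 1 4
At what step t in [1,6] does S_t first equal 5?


2

t=0: S=3, d=2, jump=0, S_1=3
t=1: S=3, d=1, jump=2, S_2=5
t=2: S=5, d=3, jump=2, S_3=7
t=3: S=7, d=4, jump=0, S_4=7
t=4: S=7, d=1, jump=2, S_5=9
t=5: S=9, d=4, jump=0, S_6=9


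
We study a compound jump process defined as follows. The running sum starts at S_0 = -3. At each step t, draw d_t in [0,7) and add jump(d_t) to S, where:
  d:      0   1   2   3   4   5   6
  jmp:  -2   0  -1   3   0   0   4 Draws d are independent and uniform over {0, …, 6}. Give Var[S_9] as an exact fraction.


1746/49

Outcome values over d=0..6: [-2, 0, -1, 3, 0, 0, 4]
Σy = 4, Σy² = 30, M = 7
μ = 4/7 = 4/7,  σ² = 30/7 − (4/7)² = 194/49
Independent increments: Var[S_9] = 9·σ² = 9·(194/49) = 1746/49


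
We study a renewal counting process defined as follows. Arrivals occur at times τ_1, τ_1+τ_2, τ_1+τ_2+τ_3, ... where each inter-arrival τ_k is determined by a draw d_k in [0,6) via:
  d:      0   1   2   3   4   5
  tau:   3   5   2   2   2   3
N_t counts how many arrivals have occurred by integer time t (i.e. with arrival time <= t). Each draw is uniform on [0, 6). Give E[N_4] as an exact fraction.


13/12

Inter-arrival values over d=0..5: [3, 5, 2, 2, 2, 3]
Each d has probability 1/6, so the pmf of τ is: f(2) = 1/2, f(3) = 1/3, f(5) = 1/6
Renewal equation for m(n) = E[N_n]: condition on τ_1 = k (if k <= n, one arrival plus a fresh copy on the remaining n−k steps): m(n) = F(n) + Σ_{k<=n} f(k)·m(n−k), where F(n) = P(τ <= n) and m(0) = 0
m(1) = F(1) = 0
m(2) = F(2) = 1/2
m(3) = F(3) = 5/6
m(4) = F(4) + f(2)·m(2) = 5/6 + 1/2·1/2 = 13/12
E[N_4] = m(4) = 13/12


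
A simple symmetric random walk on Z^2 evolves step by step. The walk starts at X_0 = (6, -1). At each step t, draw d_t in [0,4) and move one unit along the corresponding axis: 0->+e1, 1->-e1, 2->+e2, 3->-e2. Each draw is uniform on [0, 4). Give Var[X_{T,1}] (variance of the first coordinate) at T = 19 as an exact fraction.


Outcome values over d=0..3: [1, -1, 0, 0]
Σy = 0, Σy² = 2, M = 4
μ = 0/4 = 0,  σ² = 2/4 − (0)² = 1/2
Independent increments: Var[X_19] = 19·σ² = 19·(1/2) = 19/2

19/2


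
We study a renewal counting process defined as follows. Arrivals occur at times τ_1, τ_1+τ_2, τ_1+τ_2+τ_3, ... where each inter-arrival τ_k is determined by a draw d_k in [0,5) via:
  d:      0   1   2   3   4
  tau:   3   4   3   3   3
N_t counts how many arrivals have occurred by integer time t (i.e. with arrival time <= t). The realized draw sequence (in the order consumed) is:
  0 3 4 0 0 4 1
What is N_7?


draw d_1=0: τ_1=3, arrival time A_1=3
draw d_2=3: τ_2=3, arrival time A_2=6
draw d_3=4: τ_3=3, arrival time A_3=9
draw d_4=0: τ_4=3, arrival time A_4=12
draw d_5=0: τ_5=3, arrival time A_5=15
draw d_6=4: τ_6=3, arrival time A_6=18
draw d_7=1: τ_7=4, arrival time A_7=22
N_t over t=0..7: 0:0 1:0 2:0 3:1 4:1 5:1 6:2 7:2

2


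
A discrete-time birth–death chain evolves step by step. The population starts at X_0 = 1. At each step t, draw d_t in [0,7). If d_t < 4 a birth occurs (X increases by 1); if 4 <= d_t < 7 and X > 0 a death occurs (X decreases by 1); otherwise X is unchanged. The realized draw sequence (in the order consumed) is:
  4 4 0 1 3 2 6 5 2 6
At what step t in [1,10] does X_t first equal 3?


t=0: X=1, d=4 → death, X_1=0
t=1: X=0, d=4 → hold, X_2=0
t=2: X=0, d=0 → birth, X_3=1
t=3: X=1, d=1 → birth, X_4=2
t=4: X=2, d=3 → birth, X_5=3
t=5: X=3, d=2 → birth, X_6=4
t=6: X=4, d=6 → death, X_7=3
t=7: X=3, d=5 → death, X_8=2
t=8: X=2, d=2 → birth, X_9=3
t=9: X=3, d=6 → death, X_10=2

5


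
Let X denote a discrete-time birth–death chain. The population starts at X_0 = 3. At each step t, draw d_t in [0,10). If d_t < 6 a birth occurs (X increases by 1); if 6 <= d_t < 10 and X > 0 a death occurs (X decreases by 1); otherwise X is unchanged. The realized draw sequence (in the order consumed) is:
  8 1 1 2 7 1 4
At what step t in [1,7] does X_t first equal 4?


t=0: X=3, d=8 → death, X_1=2
t=1: X=2, d=1 → birth, X_2=3
t=2: X=3, d=1 → birth, X_3=4
t=3: X=4, d=2 → birth, X_4=5
t=4: X=5, d=7 → death, X_5=4
t=5: X=4, d=1 → birth, X_6=5
t=6: X=5, d=4 → birth, X_7=6

3


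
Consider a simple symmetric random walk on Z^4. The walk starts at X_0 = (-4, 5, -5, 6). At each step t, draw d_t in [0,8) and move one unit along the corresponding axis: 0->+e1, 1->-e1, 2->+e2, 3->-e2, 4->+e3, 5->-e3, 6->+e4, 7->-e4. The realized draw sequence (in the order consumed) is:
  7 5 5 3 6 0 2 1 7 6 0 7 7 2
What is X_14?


t=0: X=(-4, 5, -5, 6), d=7 → -e4, X_1=(-4, 5, -5, 5)
t=1: X=(-4, 5, -5, 5), d=5 → -e3, X_2=(-4, 5, -6, 5)
t=2: X=(-4, 5, -6, 5), d=5 → -e3, X_3=(-4, 5, -7, 5)
t=3: X=(-4, 5, -7, 5), d=3 → -e2, X_4=(-4, 4, -7, 5)
t=4: X=(-4, 4, -7, 5), d=6 → +e4, X_5=(-4, 4, -7, 6)
t=5: X=(-4, 4, -7, 6), d=0 → +e1, X_6=(-3, 4, -7, 6)
t=6: X=(-3, 4, -7, 6), d=2 → +e2, X_7=(-3, 5, -7, 6)
t=7: X=(-3, 5, -7, 6), d=1 → -e1, X_8=(-4, 5, -7, 6)
t=8: X=(-4, 5, -7, 6), d=7 → -e4, X_9=(-4, 5, -7, 5)
t=9: X=(-4, 5, -7, 5), d=6 → +e4, X_10=(-4, 5, -7, 6)
t=10: X=(-4, 5, -7, 6), d=0 → +e1, X_11=(-3, 5, -7, 6)
t=11: X=(-3, 5, -7, 6), d=7 → -e4, X_12=(-3, 5, -7, 5)
t=12: X=(-3, 5, -7, 5), d=7 → -e4, X_13=(-3, 5, -7, 4)
t=13: X=(-3, 5, -7, 4), d=2 → +e2, X_14=(-3, 6, -7, 4)

(-3, 6, -7, 4)


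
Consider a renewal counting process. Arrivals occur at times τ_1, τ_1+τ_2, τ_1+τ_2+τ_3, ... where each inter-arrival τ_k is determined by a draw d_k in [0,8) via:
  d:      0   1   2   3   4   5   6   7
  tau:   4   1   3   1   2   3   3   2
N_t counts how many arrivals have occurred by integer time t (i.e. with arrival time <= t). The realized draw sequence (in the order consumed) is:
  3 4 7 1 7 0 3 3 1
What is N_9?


draw d_1=3: τ_1=1, arrival time A_1=1
draw d_2=4: τ_2=2, arrival time A_2=3
draw d_3=7: τ_3=2, arrival time A_3=5
draw d_4=1: τ_4=1, arrival time A_4=6
draw d_5=7: τ_5=2, arrival time A_5=8
draw d_6=0: τ_6=4, arrival time A_6=12
draw d_7=3: τ_7=1, arrival time A_7=13
draw d_8=3: τ_8=1, arrival time A_8=14
draw d_9=1: τ_9=1, arrival time A_9=15
N_t over t=0..9: 0:0 1:1 2:1 3:2 4:2 5:3 6:4 7:4 8:5 9:5

5


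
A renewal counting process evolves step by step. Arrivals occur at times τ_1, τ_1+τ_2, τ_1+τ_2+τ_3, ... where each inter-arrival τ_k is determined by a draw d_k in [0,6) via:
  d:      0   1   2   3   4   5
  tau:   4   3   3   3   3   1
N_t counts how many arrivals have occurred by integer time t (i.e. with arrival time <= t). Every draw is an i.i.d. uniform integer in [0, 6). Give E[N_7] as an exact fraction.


640339/279936

Inter-arrival values over d=0..5: [4, 3, 3, 3, 3, 1]
Each d has probability 1/6, so the pmf of τ is: f(1) = 1/6, f(3) = 2/3, f(4) = 1/6
Renewal equation for m(n) = E[N_n]: condition on τ_1 = k (if k <= n, one arrival plus a fresh copy on the remaining n−k steps): m(n) = F(n) + Σ_{k<=n} f(k)·m(n−k), where F(n) = P(τ <= n) and m(0) = 0
m(1) = F(1) = 1/6
m(2) = F(2) + f(1)·m(1) = 1/6 + 1/6·1/6 = 7/36
m(3) = F(3) + f(1)·m(2) = 5/6 + 1/6·7/36 = 187/216
m(4) = F(4) + f(1)·m(3) + f(3)·m(1) = 1 + 1/6·187/216 + 2/3·1/6 = 1627/1296
m(5) = F(5) + f(1)·m(4) + f(3)·m(2) + f(4)·m(1) = 1 + 1/6·1627/1296 + 2/3·7/36 + 1/6·1/6 = 10627/7776
m(6) = F(6) + f(1)·m(5) + f(3)·m(3) + f(4)·m(2) = 1 + 1/6·10627/7776 + 2/3·187/216 + 1/6·7/36 = 85723/46656
m(7) = F(7) + f(1)·m(6) + f(3)·m(4) + f(4)·m(3) = 1 + 1/6·85723/46656 + 2/3·1627/1296 + 1/6·187/216 = 640339/279936
E[N_7] = m(7) = 640339/279936


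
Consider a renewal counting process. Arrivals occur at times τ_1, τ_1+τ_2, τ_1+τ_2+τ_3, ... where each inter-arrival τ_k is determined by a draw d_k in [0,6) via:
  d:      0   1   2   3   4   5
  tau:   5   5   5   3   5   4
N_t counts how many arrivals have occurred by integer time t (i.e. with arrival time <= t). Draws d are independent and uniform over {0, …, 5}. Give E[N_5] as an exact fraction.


1

Inter-arrival values over d=0..5: [5, 5, 5, 3, 5, 4]
Each d has probability 1/6, so the pmf of τ is: f(3) = 1/6, f(4) = 1/6, f(5) = 2/3
Renewal equation for m(n) = E[N_n]: condition on τ_1 = k (if k <= n, one arrival plus a fresh copy on the remaining n−k steps): m(n) = F(n) + Σ_{k<=n} f(k)·m(n−k), where F(n) = P(τ <= n) and m(0) = 0
m(1) = F(1) = 0
m(2) = F(2) = 0
m(3) = F(3) = 1/6
m(4) = F(4) = 1/3
m(5) = F(5) = 1
E[N_5] = m(5) = 1


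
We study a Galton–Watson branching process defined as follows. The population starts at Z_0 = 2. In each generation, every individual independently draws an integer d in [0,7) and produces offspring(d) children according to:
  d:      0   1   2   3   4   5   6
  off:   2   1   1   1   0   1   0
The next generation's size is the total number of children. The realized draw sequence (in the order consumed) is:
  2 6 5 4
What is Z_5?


gen 0: Z_0=2, draws=[2, 6], offspring=[1, 0], Z_1=1
gen 1: Z_1=1, draws=[5], offspring=[1], Z_2=1
gen 2: Z_2=1, draws=[4], offspring=[0], Z_3=0
gen 3: Z_3=0, draws=[], offspring=[], Z_4=0
gen 4: Z_4=0, draws=[], offspring=[], Z_5=0

0


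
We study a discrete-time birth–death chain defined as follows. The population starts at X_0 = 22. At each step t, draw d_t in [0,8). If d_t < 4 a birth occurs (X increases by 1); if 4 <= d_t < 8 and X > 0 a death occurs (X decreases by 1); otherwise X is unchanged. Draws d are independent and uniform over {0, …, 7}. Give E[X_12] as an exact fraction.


22

X can drop by at most 1 per step and X_0 = 22 > T = 12, so X_t >= 22 − t >= 10 > 0 for every t <= 12: the floor at 0 (the 'and X > 0' condition) never binds. Hence X_12 = X_0 + Σ_{t<12} Y_t with i.i.d. increments Y_t = y(d_t) ∈ {+1, −1, 0}.
Outcome values over d=0..7: [1, 1, 1, 1, -1, -1, -1, -1]
Σy = 0, Σy² = 8, M = 8
μ = 0/8 = 0,  σ² = 8/8 − (0)² = 1
E[X_12] = 22 + 12·(0) = 22


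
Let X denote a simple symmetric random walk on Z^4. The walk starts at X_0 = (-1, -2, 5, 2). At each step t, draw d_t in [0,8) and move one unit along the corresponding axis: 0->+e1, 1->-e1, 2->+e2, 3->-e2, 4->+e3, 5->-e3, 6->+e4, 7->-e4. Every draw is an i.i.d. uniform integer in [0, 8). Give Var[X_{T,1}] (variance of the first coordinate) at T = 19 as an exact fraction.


19/4

Outcome values over d=0..7: [1, -1, 0, 0, 0, 0, 0, 0]
Σy = 0, Σy² = 2, M = 8
μ = 0/8 = 0,  σ² = 2/8 − (0)² = 1/4
Independent increments: Var[X_19] = 19·σ² = 19·(1/4) = 19/4


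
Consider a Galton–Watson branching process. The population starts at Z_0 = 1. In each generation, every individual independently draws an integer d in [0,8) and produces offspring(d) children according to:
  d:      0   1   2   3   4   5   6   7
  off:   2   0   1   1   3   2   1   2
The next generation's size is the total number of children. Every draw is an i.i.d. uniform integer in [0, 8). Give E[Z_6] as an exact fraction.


Outcome values over d=0..7: [2, 0, 1, 1, 3, 2, 1, 2]
Σy = 12, Σy² = 24, M = 8
μ = 12/8 = 3/2,  σ² = 24/8 − (3/2)² = 3/4
E[Z_0] = 1
E[Z_1] = 3/2·E[Z_0] = 3/2
E[Z_2] = 3/2·E[Z_1] = 9/4
E[Z_3] = 3/2·E[Z_2] = 27/8
E[Z_4] = 3/2·E[Z_3] = 81/16
E[Z_5] = 3/2·E[Z_4] = 243/32
E[Z_6] = 3/2·E[Z_5] = 729/64

729/64


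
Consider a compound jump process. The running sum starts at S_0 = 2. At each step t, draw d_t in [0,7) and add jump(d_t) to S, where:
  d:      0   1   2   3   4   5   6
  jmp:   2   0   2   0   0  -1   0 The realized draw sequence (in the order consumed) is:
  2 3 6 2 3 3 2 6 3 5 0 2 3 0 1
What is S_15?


13

t=0: S=2, d=2, jump=2, S_1=4
t=1: S=4, d=3, jump=0, S_2=4
t=2: S=4, d=6, jump=0, S_3=4
t=3: S=4, d=2, jump=2, S_4=6
t=4: S=6, d=3, jump=0, S_5=6
t=5: S=6, d=3, jump=0, S_6=6
t=6: S=6, d=2, jump=2, S_7=8
t=7: S=8, d=6, jump=0, S_8=8
t=8: S=8, d=3, jump=0, S_9=8
t=9: S=8, d=5, jump=-1, S_10=7
t=10: S=7, d=0, jump=2, S_11=9
t=11: S=9, d=2, jump=2, S_12=11
t=12: S=11, d=3, jump=0, S_13=11
t=13: S=11, d=0, jump=2, S_14=13
t=14: S=13, d=1, jump=0, S_15=13


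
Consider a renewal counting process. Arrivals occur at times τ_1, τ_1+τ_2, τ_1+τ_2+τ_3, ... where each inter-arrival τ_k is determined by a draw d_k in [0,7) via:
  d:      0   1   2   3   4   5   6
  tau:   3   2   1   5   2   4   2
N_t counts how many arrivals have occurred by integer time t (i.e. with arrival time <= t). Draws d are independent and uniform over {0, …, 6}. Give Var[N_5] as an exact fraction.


Inter-arrival values over d=0..6: [3, 2, 1, 5, 2, 4, 2]
Each d has probability 1/7, so the pmf of τ is: f(1) = 1/7, f(2) = 3/7, f(3) = 1/7, f(4) = 1/7, f(5) = 1/7
Let p_n(j) = P(N_n = j), with p_0 = [1]. Condition on τ_1: p_n(0) = P(τ > n), and for j >= 1, p_n(j) = Σ_{k<=n} f(k)·p_{n−k}(j−1)
p_1 = [6/7, 1/7]  (j = 0..1)
p_2 = [3/7, 27/49, 1/49]  (j = 0..2)
p_3 = [2/7, 4/7, 48/343, 1/343]  (j = 0..3)
p_4 = [1/7, 24/49, 116/343, 69/2401, 1/2401]  (j = 0..4)
p_5 = [0, 23/49, 142/343, 267/2401, 90/16807, 1/16807]  (j = 0..5)
E[N_5] = Σ j·p_5(j) = 27777/16807;  E[N_5²] = Σ j²·p_5(j) = 54007/16807
Var[N_5] = 54007/16807 − (27777/16807)² = 136133920/282475249

136133920/282475249


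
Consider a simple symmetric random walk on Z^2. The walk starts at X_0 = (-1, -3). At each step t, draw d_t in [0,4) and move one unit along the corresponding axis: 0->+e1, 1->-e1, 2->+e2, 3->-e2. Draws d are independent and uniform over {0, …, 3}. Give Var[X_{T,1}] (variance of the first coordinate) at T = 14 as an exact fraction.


Outcome values over d=0..3: [1, -1, 0, 0]
Σy = 0, Σy² = 2, M = 4
μ = 0/4 = 0,  σ² = 2/4 − (0)² = 1/2
Independent increments: Var[X_14] = 14·σ² = 14·(1/2) = 7

7


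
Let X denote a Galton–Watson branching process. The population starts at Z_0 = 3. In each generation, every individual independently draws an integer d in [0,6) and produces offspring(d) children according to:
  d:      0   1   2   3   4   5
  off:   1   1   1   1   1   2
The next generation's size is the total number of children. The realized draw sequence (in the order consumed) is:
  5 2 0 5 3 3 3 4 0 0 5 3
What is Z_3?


gen 0: Z_0=3, draws=[5, 2, 0], offspring=[2, 1, 1], Z_1=4
gen 1: Z_1=4, draws=[5, 3, 3, 3], offspring=[2, 1, 1, 1], Z_2=5
gen 2: Z_2=5, draws=[4, 0, 0, 5, 3], offspring=[1, 1, 1, 2, 1], Z_3=6

6


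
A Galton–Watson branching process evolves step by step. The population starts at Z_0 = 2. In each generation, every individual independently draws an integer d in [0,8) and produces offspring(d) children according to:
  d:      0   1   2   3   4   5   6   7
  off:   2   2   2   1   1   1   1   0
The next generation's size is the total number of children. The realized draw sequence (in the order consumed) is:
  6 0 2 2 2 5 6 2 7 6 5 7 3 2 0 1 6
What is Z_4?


gen 0: Z_0=2, draws=[6, 0], offspring=[1, 2], Z_1=3
gen 1: Z_1=3, draws=[2, 2, 2], offspring=[2, 2, 2], Z_2=6
gen 2: Z_2=6, draws=[5, 6, 2, 7, 6, 5], offspring=[1, 1, 2, 0, 1, 1], Z_3=6
gen 3: Z_3=6, draws=[7, 3, 2, 0, 1, 6], offspring=[0, 1, 2, 2, 2, 1], Z_4=8

8


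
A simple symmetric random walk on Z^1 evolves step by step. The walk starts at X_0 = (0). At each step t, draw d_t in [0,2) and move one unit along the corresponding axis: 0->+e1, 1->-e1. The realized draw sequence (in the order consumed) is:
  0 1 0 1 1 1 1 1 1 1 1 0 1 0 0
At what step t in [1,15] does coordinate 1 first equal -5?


9

t=0: X=(0), d=0 → +e1, X_1=(1)
t=1: X=(1), d=1 → -e1, X_2=(0)
t=2: X=(0), d=0 → +e1, X_3=(1)
t=3: X=(1), d=1 → -e1, X_4=(0)
t=4: X=(0), d=1 → -e1, X_5=(-1)
t=5: X=(-1), d=1 → -e1, X_6=(-2)
t=6: X=(-2), d=1 → -e1, X_7=(-3)
t=7: X=(-3), d=1 → -e1, X_8=(-4)
t=8: X=(-4), d=1 → -e1, X_9=(-5)
t=9: X=(-5), d=1 → -e1, X_10=(-6)
t=10: X=(-6), d=1 → -e1, X_11=(-7)
t=11: X=(-7), d=0 → +e1, X_12=(-6)
t=12: X=(-6), d=1 → -e1, X_13=(-7)
t=13: X=(-7), d=0 → +e1, X_14=(-6)
t=14: X=(-6), d=0 → +e1, X_15=(-5)


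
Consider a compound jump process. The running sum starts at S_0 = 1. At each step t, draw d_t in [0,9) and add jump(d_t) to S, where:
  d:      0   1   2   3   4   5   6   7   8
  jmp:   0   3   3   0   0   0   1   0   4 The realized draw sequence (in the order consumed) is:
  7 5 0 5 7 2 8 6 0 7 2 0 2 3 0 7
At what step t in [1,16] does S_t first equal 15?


t=0: S=1, d=7, jump=0, S_1=1
t=1: S=1, d=5, jump=0, S_2=1
t=2: S=1, d=0, jump=0, S_3=1
t=3: S=1, d=5, jump=0, S_4=1
t=4: S=1, d=7, jump=0, S_5=1
t=5: S=1, d=2, jump=3, S_6=4
t=6: S=4, d=8, jump=4, S_7=8
t=7: S=8, d=6, jump=1, S_8=9
t=8: S=9, d=0, jump=0, S_9=9
t=9: S=9, d=7, jump=0, S_10=9
t=10: S=9, d=2, jump=3, S_11=12
t=11: S=12, d=0, jump=0, S_12=12
t=12: S=12, d=2, jump=3, S_13=15
t=13: S=15, d=3, jump=0, S_14=15
t=14: S=15, d=0, jump=0, S_15=15
t=15: S=15, d=7, jump=0, S_16=15

13


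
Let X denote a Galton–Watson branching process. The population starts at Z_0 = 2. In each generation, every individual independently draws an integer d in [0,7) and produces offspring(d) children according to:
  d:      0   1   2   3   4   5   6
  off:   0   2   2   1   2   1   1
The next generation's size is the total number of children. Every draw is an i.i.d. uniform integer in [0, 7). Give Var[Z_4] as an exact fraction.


72783360/5764801

Outcome values over d=0..6: [0, 2, 2, 1, 2, 1, 1]
Σy = 9, Σy² = 15, M = 7
μ = 9/7 = 9/7,  σ² = 15/7 − (9/7)² = 24/49
V_0 = 0, E_0 = 2
V_1 = 24/49·E_0 + (9/7)²·V_0 = 48/49;  E_1 = 18/7
V_2 = 24/49·E_1 + (9/7)²·V_1 = 6912/2401;  E_2 = 162/49
V_3 = 24/49·E_2 + (9/7)²·V_2 = 750384/117649;  E_3 = 1458/343
V_4 = 24/49·E_3 + (9/7)²·V_3 = 72783360/5764801;  E_4 = 13122/2401


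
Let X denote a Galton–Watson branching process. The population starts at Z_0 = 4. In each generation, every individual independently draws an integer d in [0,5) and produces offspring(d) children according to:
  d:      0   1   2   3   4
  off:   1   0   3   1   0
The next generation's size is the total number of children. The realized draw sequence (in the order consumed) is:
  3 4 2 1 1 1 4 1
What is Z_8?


0

gen 0: Z_0=4, draws=[3, 4, 2, 1], offspring=[1, 0, 3, 0], Z_1=4
gen 1: Z_1=4, draws=[1, 1, 4, 1], offspring=[0, 0, 0, 0], Z_2=0
gen 2: Z_2=0, draws=[], offspring=[], Z_3=0
gen 3: Z_3=0, draws=[], offspring=[], Z_4=0
gen 4: Z_4=0, draws=[], offspring=[], Z_5=0
gen 5: Z_5=0, draws=[], offspring=[], Z_6=0
gen 6: Z_6=0, draws=[], offspring=[], Z_7=0
gen 7: Z_7=0, draws=[], offspring=[], Z_8=0


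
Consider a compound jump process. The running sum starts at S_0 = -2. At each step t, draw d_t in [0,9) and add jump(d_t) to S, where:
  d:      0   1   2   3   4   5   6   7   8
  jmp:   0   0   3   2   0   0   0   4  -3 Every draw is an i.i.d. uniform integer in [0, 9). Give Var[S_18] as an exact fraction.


68

Outcome values over d=0..8: [0, 0, 3, 2, 0, 0, 0, 4, -3]
Σy = 6, Σy² = 38, M = 9
μ = 6/9 = 2/3,  σ² = 38/9 − (2/3)² = 34/9
Independent increments: Var[S_18] = 18·σ² = 18·(34/9) = 68


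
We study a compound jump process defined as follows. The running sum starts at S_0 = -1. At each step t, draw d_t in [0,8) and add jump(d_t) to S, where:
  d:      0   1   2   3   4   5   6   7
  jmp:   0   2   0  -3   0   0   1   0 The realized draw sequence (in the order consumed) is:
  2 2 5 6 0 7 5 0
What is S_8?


t=0: S=-1, d=2, jump=0, S_1=-1
t=1: S=-1, d=2, jump=0, S_2=-1
t=2: S=-1, d=5, jump=0, S_3=-1
t=3: S=-1, d=6, jump=1, S_4=0
t=4: S=0, d=0, jump=0, S_5=0
t=5: S=0, d=7, jump=0, S_6=0
t=6: S=0, d=5, jump=0, S_7=0
t=7: S=0, d=0, jump=0, S_8=0

0


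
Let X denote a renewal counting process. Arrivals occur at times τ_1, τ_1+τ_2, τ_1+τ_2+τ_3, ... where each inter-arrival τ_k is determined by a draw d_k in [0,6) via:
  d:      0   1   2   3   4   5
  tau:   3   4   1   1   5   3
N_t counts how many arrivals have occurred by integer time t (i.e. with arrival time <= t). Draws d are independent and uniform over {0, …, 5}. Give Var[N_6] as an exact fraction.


1591145/2125764

Inter-arrival values over d=0..5: [3, 4, 1, 1, 5, 3]
Each d has probability 1/6, so the pmf of τ is: f(1) = 1/3, f(3) = 1/3, f(4) = 1/6, f(5) = 1/6
Let p_n(j) = P(N_n = j), with p_0 = [1]. Condition on τ_1: p_n(0) = P(τ > n), and for j >= 1, p_n(j) = Σ_{k<=n} f(k)·p_{n−k}(j−1)
p_1 = [2/3, 1/3]  (j = 0..1)
p_2 = [2/3, 2/9, 1/9]  (j = 0..2)
p_3 = [1/3, 5/9, 2/27, 1/27]  (j = 0..3)
p_4 = [1/6, 1/2, 8/27, 2/81, 1/81]  (j = 0..4)
p_5 = [0, 5/9, 8/27, 11/81, 2/243, 1/243]  (j = 0..5)
p_6 = [0, 1/3, 25/54, 23/162, 14/243, 2/729, 1/729]  (j = 0..6)
E[N_6] = Σ j·p_6(j) = 2825/1458;  E[N_6²] = Σ j²·p_6(j) = 6565/1458
Var[N_6] = 6565/1458 − (2825/1458)² = 1591145/2125764


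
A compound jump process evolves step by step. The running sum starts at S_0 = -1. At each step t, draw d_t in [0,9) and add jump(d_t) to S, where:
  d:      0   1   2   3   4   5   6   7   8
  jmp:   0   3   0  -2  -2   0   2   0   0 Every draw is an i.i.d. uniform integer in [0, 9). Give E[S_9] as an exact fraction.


Outcome values over d=0..8: [0, 3, 0, -2, -2, 0, 2, 0, 0]
Σy = 1, Σy² = 21, M = 9
μ = 1/9 = 1/9,  σ² = 21/9 − (1/9)² = 188/81
E[S_9] = -1 + 9·(1/9) = 0

0


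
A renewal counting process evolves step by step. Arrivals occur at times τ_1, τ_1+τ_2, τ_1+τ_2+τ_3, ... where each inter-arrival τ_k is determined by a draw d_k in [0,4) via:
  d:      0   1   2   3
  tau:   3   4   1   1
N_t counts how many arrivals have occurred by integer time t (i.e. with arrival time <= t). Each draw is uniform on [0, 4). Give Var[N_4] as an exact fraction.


Inter-arrival values over d=0..3: [3, 4, 1, 1]
Each d has probability 1/4, so the pmf of τ is: f(1) = 1/2, f(3) = 1/4, f(4) = 1/4
Let p_n(j) = P(N_n = j), with p_0 = [1]. Condition on τ_1: p_n(0) = P(τ > n), and for j >= 1, p_n(j) = Σ_{k<=n} f(k)·p_{n−k}(j−1)
p_1 = [1/2, 1/2]  (j = 0..1)
p_2 = [1/2, 1/4, 1/4]  (j = 0..2)
p_3 = [1/4, 1/2, 1/8, 1/8]  (j = 0..3)
p_4 = [0, 1/2, 3/8, 1/16, 1/16]  (j = 0..4)
E[N_4] = Σ j·p_4(j) = 27/16;  E[N_4²] = Σ j²·p_4(j) = 57/16
Var[N_4] = 57/16 − (27/16)² = 183/256

183/256


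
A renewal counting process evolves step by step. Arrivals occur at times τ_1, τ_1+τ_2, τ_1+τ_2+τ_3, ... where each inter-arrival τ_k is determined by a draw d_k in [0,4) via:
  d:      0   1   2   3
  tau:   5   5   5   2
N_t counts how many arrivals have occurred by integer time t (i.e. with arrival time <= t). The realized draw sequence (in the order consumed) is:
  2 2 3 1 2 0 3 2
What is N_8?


1

draw d_1=2: τ_1=5, arrival time A_1=5
draw d_2=2: τ_2=5, arrival time A_2=10
draw d_3=3: τ_3=2, arrival time A_3=12
draw d_4=1: τ_4=5, arrival time A_4=17
draw d_5=2: τ_5=5, arrival time A_5=22
draw d_6=0: τ_6=5, arrival time A_6=27
draw d_7=3: τ_7=2, arrival time A_7=29
draw d_8=2: τ_8=5, arrival time A_8=34
N_t over t=0..8: 0:0 1:0 2:0 3:0 4:0 5:1 6:1 7:1 8:1


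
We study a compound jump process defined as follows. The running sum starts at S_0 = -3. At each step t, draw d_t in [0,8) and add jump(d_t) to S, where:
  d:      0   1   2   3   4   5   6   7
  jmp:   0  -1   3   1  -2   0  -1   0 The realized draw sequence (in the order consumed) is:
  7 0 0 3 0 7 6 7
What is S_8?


-3

t=0: S=-3, d=7, jump=0, S_1=-3
t=1: S=-3, d=0, jump=0, S_2=-3
t=2: S=-3, d=0, jump=0, S_3=-3
t=3: S=-3, d=3, jump=1, S_4=-2
t=4: S=-2, d=0, jump=0, S_5=-2
t=5: S=-2, d=7, jump=0, S_6=-2
t=6: S=-2, d=6, jump=-1, S_7=-3
t=7: S=-3, d=7, jump=0, S_8=-3


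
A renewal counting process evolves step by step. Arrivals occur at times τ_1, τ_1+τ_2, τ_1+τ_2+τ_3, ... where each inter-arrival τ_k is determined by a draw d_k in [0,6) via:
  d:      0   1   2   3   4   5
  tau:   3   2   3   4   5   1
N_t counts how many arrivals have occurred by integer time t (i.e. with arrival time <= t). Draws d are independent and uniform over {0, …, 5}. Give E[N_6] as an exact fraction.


Inter-arrival values over d=0..5: [3, 2, 3, 4, 5, 1]
Each d has probability 1/6, so the pmf of τ is: f(1) = 1/6, f(2) = 1/6, f(3) = 1/3, f(4) = 1/6, f(5) = 1/6
Renewal equation for m(n) = E[N_n]: condition on τ_1 = k (if k <= n, one arrival plus a fresh copy on the remaining n−k steps): m(n) = F(n) + Σ_{k<=n} f(k)·m(n−k), where F(n) = P(τ <= n) and m(0) = 0
m(1) = F(1) = 1/6
m(2) = F(2) + f(1)·m(1) = 1/3 + 1/6·1/6 = 13/36
m(3) = F(3) + f(1)·m(2) + f(2)·m(1) = 2/3 + 1/6·13/36 + 1/6·1/6 = 163/216
m(4) = F(4) + f(1)·m(3) + f(2)·m(2) + f(3)·m(1) = 5/6 + 1/6·163/216 + 1/6·13/36 + 1/3·1/6 = 1393/1296
m(5) = F(5) + f(1)·m(4) + f(2)·m(3) + f(3)·m(2) + f(4)·m(1) = 1 + 1/6·1393/1296 + 1/6·163/216 + 1/3·13/36 + 1/6·1/6 = 11299/7776
m(6) = F(6) + f(1)·m(5) + f(2)·m(4) + f(3)·m(3) + f(4)·m(2) + f(5)·m(1) = 1 + 1/6·11299/7776 + 1/6·1393/1296 + 1/3·163/216 + 1/6·13/36 + 1/6·1/6 = 82153/46656
E[N_6] = m(6) = 82153/46656

82153/46656
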